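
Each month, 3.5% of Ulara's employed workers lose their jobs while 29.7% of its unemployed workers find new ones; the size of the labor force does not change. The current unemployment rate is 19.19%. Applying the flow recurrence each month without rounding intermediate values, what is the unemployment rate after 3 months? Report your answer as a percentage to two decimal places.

Unemployment rate after three months ≈ 13.12%.

With a fixed labor force, u_{t+1} = u_t + s·(1−u_t) − f·u_t = u_t·(1−s−f) + s.
Here 1−s−f = 0.668 and s = 0.035.
u_1 = 0.191900 × 0.668 + 0.035 = 0.163189.
u_2 = 0.163189 × 0.668 + 0.035 = 0.144010.
u_3 = 0.144010 × 0.668 + 0.035 = 0.131199.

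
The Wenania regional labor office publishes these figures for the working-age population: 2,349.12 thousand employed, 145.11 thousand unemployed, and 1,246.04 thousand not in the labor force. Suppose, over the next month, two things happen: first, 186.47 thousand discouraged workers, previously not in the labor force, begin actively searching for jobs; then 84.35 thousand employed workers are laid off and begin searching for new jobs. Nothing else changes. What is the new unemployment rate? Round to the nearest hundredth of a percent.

Initially, labor force = 2,349.12 + 145.11 = 2,494.23 thousand, so u = 145.11/2,494.23 = 5.82%.
After the first change, unemployed and labor force both rise by 186.47 → E = 2,349.12, U = 331.58, labor force = 2,680.70 thousand.
After the second change, employed falls and unemployed rises by 84.35; labor force unchanged → E = 2,264.77, U = 415.93, labor force = 2,680.70 thousand.
New unemployment rate = 415.93 / 2,680.70 = 15.52%.

New unemployment rate ≈ 15.52%.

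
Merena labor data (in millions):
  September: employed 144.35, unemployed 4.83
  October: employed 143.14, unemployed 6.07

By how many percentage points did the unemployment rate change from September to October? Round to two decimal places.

The unemployment rate changed by +0.83 percentage points.

September: labor force = 144.35 + 4.83 = 149.18; u = 4.83/149.18 = 3.24%.
October: labor force = 143.14 + 6.07 = 149.21; u = 6.07/149.21 = 4.07%.
Change = 4.07% − 3.24% = +0.83 pp.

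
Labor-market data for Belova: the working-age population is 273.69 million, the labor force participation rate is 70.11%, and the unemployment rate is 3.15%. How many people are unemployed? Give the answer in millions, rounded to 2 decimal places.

Labor force = 0.7011 × 273.69 = 191.88 million.
Unemployed = 0.0315 × 191.88 ≈ 6.04 million.

About 6.04 million are unemployed.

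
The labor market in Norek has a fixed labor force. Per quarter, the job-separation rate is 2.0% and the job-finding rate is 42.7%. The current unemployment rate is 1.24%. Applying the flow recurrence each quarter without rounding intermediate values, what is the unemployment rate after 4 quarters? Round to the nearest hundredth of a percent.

Unemployment rate after four quarters ≈ 4.17%.

With a fixed labor force, u_{t+1} = u_t + s·(1−u_t) − f·u_t = u_t·(1−s−f) + s.
Here 1−s−f = 0.553 and s = 0.020.
u_1 = 0.012400 × 0.553 + 0.020 = 0.026857.
u_2 = 0.026857 × 0.553 + 0.020 = 0.034852.
u_3 = 0.034852 × 0.553 + 0.020 = 0.039273.
u_4 = 0.039273 × 0.553 + 0.020 = 0.041718.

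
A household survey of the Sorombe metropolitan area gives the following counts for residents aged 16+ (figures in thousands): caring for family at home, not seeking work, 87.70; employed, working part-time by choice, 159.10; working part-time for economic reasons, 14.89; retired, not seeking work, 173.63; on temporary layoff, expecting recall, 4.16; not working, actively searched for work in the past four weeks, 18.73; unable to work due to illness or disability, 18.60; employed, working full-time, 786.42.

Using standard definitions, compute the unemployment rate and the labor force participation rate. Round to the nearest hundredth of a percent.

Employed = 159.10 + 14.89 + 786.42 = 960.41 thousand (anyone who worked, including part-time for economic reasons, counts as employed).
Unemployed = 4.16 + 18.73 = 22.89 thousand (jobless and actively searching, or on temporary layoff).
Labor force = 960.41 + 22.89 = 983.30 thousand.
Not in labor force = 87.70 + 173.63 + 18.60 = 279.93 thousand (those not working and not actively searching are outside the labor force).
Civilian working-age population = 983.30 + 279.93 = 1,263.23 thousand.
Unemployment rate = 22.89 / 983.30 = 2.33%.
Labor force participation rate = 983.30 / 1,263.23 = 77.84%.

Unemployment rate ≈ 2.33%; labor force participation rate ≈ 77.84%.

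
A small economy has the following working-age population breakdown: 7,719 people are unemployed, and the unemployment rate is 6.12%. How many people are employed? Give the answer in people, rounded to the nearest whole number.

Labor force = U / u = 7,719 / 0.0612 ≈ 126,127.
Employed = labor force − unemployed = 126,127 − 7,719 = 118,408.

About 118,408 are employed.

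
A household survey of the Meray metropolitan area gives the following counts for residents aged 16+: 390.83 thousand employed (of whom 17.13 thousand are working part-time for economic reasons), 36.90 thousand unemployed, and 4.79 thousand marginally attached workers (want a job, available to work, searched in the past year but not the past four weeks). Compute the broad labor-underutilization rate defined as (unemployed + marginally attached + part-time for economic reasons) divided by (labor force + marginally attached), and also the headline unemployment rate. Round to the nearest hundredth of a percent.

Broad underutilization rate ≈ 13.60%; headline unemployment rate ≈ 8.63%.

Labor force = 390.83 + 36.90 = 427.73 thousand.
Numerator = 36.90 + 4.79 + 17.13 = 58.82 thousand.
Denominator = 427.73 + 4.79 = 432.52 thousand.
Broad rate = 58.82 / 432.52 = 13.60%.
Headline unemployment rate = 36.90 / 427.73 = 8.63%.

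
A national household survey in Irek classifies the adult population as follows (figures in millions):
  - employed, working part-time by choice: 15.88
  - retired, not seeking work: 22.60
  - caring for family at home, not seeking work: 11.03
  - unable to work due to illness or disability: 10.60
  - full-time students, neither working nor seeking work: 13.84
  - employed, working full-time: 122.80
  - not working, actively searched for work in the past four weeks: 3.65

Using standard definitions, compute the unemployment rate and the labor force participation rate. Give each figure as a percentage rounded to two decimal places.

Employed = 15.88 + 122.80 = 138.68 million.
Unemployed = 3.65 million.
Labor force = 138.68 + 3.65 = 142.33 million.
Not in labor force = 22.60 + 11.03 + 10.60 + 13.84 = 58.07 million (those not working and not actively searching are outside the labor force).
Civilian working-age population = 142.33 + 58.07 = 200.40 million.
Unemployment rate = 3.65 / 142.33 = 2.56%.
Labor force participation rate = 142.33 / 200.40 = 71.02%.

Unemployment rate ≈ 2.56%; labor force participation rate ≈ 71.02%.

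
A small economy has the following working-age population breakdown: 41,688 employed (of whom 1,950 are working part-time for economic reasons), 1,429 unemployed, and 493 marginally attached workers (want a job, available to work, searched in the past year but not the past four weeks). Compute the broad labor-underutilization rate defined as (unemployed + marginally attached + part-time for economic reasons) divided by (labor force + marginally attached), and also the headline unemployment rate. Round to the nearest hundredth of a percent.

Labor force = 41,688 + 1,429 = 43,117.
Numerator = 1,429 + 493 + 1,950 = 3,872.
Denominator = 43,117 + 493 = 43,610.
Broad rate = 3,872 / 43,610 = 8.88%.
Headline unemployment rate = 1,429 / 43,117 = 3.31%.

Broad underutilization rate ≈ 8.88%; headline unemployment rate ≈ 3.31%.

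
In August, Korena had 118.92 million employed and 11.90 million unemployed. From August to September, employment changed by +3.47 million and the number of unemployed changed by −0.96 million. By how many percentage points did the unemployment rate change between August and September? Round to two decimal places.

August: labor force = 118.92 + 11.90 = 130.82; u = 11.90/130.82 = 9.10%.
September: labor force = 122.39 + 10.94 = 133.33; u = 10.94/133.33 = 8.21%.
Change = 8.21% − 9.10% = −0.89 pp.

The unemployment rate changed by −0.89 percentage points.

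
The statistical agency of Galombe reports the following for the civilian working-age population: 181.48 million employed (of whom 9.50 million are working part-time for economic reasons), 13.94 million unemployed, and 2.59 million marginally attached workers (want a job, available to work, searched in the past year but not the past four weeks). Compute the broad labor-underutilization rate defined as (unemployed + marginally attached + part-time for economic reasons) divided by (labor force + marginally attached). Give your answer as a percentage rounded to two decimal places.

Broad underutilization rate ≈ 13.15%.

Labor force = 181.48 + 13.94 = 195.42 million.
Numerator = 13.94 + 2.59 + 9.50 = 26.03 million.
Denominator = 195.42 + 2.59 = 198.01 million.
Broad rate = 26.03 / 198.01 = 13.15%.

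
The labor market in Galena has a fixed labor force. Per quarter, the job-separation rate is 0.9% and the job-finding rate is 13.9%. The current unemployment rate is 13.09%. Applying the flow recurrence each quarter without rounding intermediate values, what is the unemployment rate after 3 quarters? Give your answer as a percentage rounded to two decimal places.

Unemployment rate after three quarters ≈ 10.42%.

With a fixed labor force, u_{t+1} = u_t + s·(1−u_t) − f·u_t = u_t·(1−s−f) + s.
Here 1−s−f = 0.852 and s = 0.009.
u_1 = 0.130900 × 0.852 + 0.009 = 0.120527.
u_2 = 0.120527 × 0.852 + 0.009 = 0.111689.
u_3 = 0.111689 × 0.852 + 0.009 = 0.104159.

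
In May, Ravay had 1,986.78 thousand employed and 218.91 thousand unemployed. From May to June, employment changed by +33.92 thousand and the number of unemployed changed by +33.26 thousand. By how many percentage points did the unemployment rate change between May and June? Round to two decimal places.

The unemployment rate changed by +1.17 percentage points.

May: labor force = 1,986.78 + 218.91 = 2,205.69; u = 218.91/2,205.69 = 9.92%.
June: labor force = 2,020.70 + 252.17 = 2,272.87; u = 252.17/2,272.87 = 11.09%.
Change = 11.09% − 9.92% = +1.17 pp.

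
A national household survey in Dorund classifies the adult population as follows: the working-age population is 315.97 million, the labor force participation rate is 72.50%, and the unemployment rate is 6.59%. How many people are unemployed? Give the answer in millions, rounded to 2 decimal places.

Labor force = 0.7250 × 315.97 = 229.08 million.
Unemployed = 0.0659 × 229.08 ≈ 15.10 million.

About 15.10 million are unemployed.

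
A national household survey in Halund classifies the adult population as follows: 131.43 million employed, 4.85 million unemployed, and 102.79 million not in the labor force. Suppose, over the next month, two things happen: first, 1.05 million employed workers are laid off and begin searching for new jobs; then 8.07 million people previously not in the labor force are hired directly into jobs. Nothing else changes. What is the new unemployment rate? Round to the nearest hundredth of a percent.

New unemployment rate ≈ 4.09%.

Initially, labor force = 131.43 + 4.85 = 136.28 million, so u = 4.85/136.28 = 3.56%.
After the first change, employed falls and unemployed rises by 1.05; labor force unchanged → E = 130.38, U = 5.90, labor force = 136.28 million.
After the second change, employed and labor force both rise by 8.07; unemployed unchanged → E = 138.45, U = 5.90, labor force = 144.35 million.
New unemployment rate = 5.90 / 144.35 = 4.09%.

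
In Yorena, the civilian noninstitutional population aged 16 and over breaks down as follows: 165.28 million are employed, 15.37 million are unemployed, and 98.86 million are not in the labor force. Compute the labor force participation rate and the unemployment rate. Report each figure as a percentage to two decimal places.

Labor force = employed + unemployed = 165.28 + 15.37 = 180.65 million.
Working-age population = 180.65 + 98.86 = 279.51 million.
Unemployment rate = 15.37 / 180.65 = 8.51%.
Labor force participation rate = 180.65 / 279.51 = 64.63%.

Labor force participation rate ≈ 64.63%; unemployment rate ≈ 8.51%.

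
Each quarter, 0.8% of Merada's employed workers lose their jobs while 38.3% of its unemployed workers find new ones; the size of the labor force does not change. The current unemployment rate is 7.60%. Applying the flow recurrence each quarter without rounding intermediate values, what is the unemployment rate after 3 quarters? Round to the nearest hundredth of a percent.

With a fixed labor force, u_{t+1} = u_t + s·(1−u_t) − f·u_t = u_t·(1−s−f) + s.
Here 1−s−f = 0.609 and s = 0.008.
u_1 = 0.076000 × 0.609 + 0.008 = 0.054284.
u_2 = 0.054284 × 0.609 + 0.008 = 0.041059.
u_3 = 0.041059 × 0.609 + 0.008 = 0.033005.

Unemployment rate after three quarters ≈ 3.30%.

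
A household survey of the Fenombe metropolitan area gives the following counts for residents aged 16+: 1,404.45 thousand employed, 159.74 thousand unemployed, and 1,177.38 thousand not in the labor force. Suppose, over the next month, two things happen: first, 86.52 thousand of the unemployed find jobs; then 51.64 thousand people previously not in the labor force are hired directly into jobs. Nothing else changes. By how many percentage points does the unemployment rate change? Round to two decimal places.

The unemployment rate changes by −5.68 percentage points.

Initially, labor force = 1,404.45 + 159.74 = 1,564.19 thousand, so u = 159.74/1,564.19 = 10.21%.
After the first change, unemployed falls and employed rises by 86.52; labor force unchanged → E = 1,490.97, U = 73.22, labor force = 1,564.19 thousand.
After the second change, employed and labor force both rise by 51.64; unemployed unchanged → E = 1,542.61, U = 73.22, labor force = 1,615.83 thousand.
New unemployment rate = 73.22 / 1,615.83 = 4.53%.
Change = 4.53% − 10.21% = −5.68 percentage points.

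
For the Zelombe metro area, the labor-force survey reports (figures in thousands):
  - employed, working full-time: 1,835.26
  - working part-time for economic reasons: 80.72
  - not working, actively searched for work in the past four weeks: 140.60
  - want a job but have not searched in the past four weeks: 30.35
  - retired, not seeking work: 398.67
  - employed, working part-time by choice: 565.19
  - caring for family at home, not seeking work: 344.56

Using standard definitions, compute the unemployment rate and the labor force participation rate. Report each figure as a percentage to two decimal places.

Employed = 1,835.26 + 80.72 + 565.19 = 2,481.17 thousand (anyone who worked, including part-time for economic reasons, counts as employed).
Unemployed = 140.60 thousand.
Labor force = 2,481.17 + 140.60 = 2,621.77 thousand.
Not in labor force = 30.35 + 398.67 + 344.56 = 773.58 thousand (those not working and not actively searching are outside the labor force — including those who want a job but have given up searching).
Civilian working-age population = 2,621.77 + 773.58 = 3,395.35 thousand.
Unemployment rate = 140.60 / 2,621.77 = 5.36%.
Labor force participation rate = 2,621.77 / 3,395.35 = 77.22%.

Unemployment rate ≈ 5.36%; labor force participation rate ≈ 77.22%.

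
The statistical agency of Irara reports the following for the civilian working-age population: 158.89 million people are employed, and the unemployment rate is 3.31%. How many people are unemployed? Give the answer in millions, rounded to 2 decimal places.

Let U be the number unemployed. The labor force is E + U, and U/(E+U) = 0.0331.
So U = 0.0331 × 158.89 / (1 − 0.0331) = 5.2593 / 0.9669 ≈ 5.44 million.

About 5.44 million are unemployed.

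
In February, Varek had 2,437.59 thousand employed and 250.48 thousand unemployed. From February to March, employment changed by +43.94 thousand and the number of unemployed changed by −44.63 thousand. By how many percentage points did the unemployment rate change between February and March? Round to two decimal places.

February: labor force = 2,437.59 + 250.48 = 2,688.07; u = 250.48/2,688.07 = 9.32%.
March: labor force = 2,481.53 + 205.85 = 2,687.38; u = 205.85/2,687.38 = 7.66%.
Change = 7.66% − 9.32% = −1.66 pp.

The unemployment rate changed by −1.66 percentage points.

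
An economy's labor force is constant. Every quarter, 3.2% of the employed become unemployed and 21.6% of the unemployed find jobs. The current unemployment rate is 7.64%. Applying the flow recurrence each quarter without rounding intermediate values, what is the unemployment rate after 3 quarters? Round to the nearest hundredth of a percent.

Unemployment rate after three quarters ≈ 10.66%.

With a fixed labor force, u_{t+1} = u_t + s·(1−u_t) − f·u_t = u_t·(1−s−f) + s.
Here 1−s−f = 0.752 and s = 0.032.
u_1 = 0.076400 × 0.752 + 0.032 = 0.089453.
u_2 = 0.089453 × 0.752 + 0.032 = 0.099269.
u_3 = 0.099269 × 0.752 + 0.032 = 0.106650.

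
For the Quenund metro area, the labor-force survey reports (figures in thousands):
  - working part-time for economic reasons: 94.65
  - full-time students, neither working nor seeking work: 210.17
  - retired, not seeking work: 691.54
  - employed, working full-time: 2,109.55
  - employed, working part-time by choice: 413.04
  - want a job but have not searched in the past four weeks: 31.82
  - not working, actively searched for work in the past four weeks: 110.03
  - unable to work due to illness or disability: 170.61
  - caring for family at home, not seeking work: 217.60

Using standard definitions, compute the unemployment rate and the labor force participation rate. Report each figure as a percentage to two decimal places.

Unemployment rate ≈ 4.03%; labor force participation rate ≈ 67.36%.

Employed = 94.65 + 2,109.55 + 413.04 = 2,617.24 thousand (anyone who worked, including part-time for economic reasons, counts as employed).
Unemployed = 110.03 thousand.
Labor force = 2,617.24 + 110.03 = 2,727.27 thousand.
Not in labor force = 210.17 + 691.54 + 31.82 + 170.61 + 217.60 = 1,321.74 thousand (those not working and not actively searching are outside the labor force — including those who want a job but have given up searching).
Civilian working-age population = 2,727.27 + 1,321.74 = 4,049.01 thousand.
Unemployment rate = 110.03 / 2,727.27 = 4.03%.
Labor force participation rate = 2,727.27 / 4,049.01 = 67.36%.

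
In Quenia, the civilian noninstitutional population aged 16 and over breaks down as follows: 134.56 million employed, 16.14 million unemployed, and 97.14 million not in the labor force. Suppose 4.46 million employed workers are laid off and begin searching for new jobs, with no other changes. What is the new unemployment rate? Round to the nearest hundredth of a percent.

New unemployment rate ≈ 13.67%.

Initially, labor force = 134.56 + 16.14 = 150.70 million, so u = 16.14/150.70 = 10.71%.
After the change, employed falls and unemployed rises by 4.46; labor force unchanged → E = 130.10, U = 20.60, labor force = 150.70 million.
New unemployment rate = 20.60 / 150.70 = 13.67%.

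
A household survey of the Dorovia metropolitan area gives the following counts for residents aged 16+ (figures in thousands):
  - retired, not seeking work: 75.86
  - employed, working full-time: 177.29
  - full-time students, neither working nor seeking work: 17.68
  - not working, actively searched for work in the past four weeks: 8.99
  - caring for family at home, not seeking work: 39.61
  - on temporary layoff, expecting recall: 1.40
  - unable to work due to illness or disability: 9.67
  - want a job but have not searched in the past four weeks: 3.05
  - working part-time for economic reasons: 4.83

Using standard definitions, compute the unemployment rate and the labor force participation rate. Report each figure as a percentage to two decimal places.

Employed = 177.29 + 4.83 = 182.12 thousand (anyone who worked, including part-time for economic reasons, counts as employed).
Unemployed = 8.99 + 1.40 = 10.39 thousand (jobless and actively searching, or on temporary layoff).
Labor force = 182.12 + 10.39 = 192.51 thousand.
Not in labor force = 75.86 + 17.68 + 39.61 + 9.67 + 3.05 = 145.87 thousand (those not working and not actively searching are outside the labor force — including those who want a job but have given up searching).
Civilian working-age population = 192.51 + 145.87 = 338.38 thousand.
Unemployment rate = 10.39 / 192.51 = 5.40%.
Labor force participation rate = 192.51 / 338.38 = 56.89%.

Unemployment rate ≈ 5.40%; labor force participation rate ≈ 56.89%.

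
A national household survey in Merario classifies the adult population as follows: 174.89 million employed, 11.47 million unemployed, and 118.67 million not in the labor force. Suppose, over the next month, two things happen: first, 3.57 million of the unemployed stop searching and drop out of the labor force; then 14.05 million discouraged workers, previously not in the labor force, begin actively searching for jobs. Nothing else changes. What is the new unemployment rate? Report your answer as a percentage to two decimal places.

New unemployment rate ≈ 11.15%.

Initially, labor force = 174.89 + 11.47 = 186.36 million, so u = 11.47/186.36 = 6.15%.
After the first change, unemployed and labor force both fall by 3.57 → E = 174.89, U = 7.90, labor force = 182.79 million.
After the second change, unemployed and labor force both rise by 14.05 → E = 174.89, U = 21.95, labor force = 196.84 million.
New unemployment rate = 21.95 / 196.84 = 11.15%.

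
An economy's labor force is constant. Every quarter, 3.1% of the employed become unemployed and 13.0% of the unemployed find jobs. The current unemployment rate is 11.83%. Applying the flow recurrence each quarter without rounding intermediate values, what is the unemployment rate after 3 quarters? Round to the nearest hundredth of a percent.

With a fixed labor force, u_{t+1} = u_t + s·(1−u_t) − f·u_t = u_t·(1−s−f) + s.
Here 1−s−f = 0.839 and s = 0.031.
u_1 = 0.118300 × 0.839 + 0.031 = 0.130254.
u_2 = 0.130254 × 0.839 + 0.031 = 0.140283.
u_3 = 0.140283 × 0.839 + 0.031 = 0.148697.

Unemployment rate after three quarters ≈ 14.87%.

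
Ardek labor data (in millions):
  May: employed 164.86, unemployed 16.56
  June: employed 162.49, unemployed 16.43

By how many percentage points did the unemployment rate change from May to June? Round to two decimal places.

May: labor force = 164.86 + 16.56 = 181.42; u = 16.56/181.42 = 9.13%.
June: labor force = 162.49 + 16.43 = 178.92; u = 16.43/178.92 = 9.18%.
Change = 9.18% − 9.13% = +0.05 pp.

The unemployment rate changed by +0.05 percentage points.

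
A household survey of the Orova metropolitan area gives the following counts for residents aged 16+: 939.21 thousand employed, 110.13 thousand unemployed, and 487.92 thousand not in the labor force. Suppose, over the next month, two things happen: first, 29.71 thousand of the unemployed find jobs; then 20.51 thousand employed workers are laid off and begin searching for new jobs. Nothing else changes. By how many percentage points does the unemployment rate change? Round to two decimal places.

Initially, labor force = 939.21 + 110.13 = 1,049.34 thousand, so u = 110.13/1,049.34 = 10.50%.
After the first change, unemployed falls and employed rises by 29.71; labor force unchanged → E = 968.92, U = 80.42, labor force = 1,049.34 thousand.
After the second change, employed falls and unemployed rises by 20.51; labor force unchanged → E = 948.41, U = 100.93, labor force = 1,049.34 thousand.
New unemployment rate = 100.93 / 1,049.34 = 9.62%.
Change = 9.62% − 10.50% = −0.88 percentage points.

The unemployment rate changes by −0.88 percentage points.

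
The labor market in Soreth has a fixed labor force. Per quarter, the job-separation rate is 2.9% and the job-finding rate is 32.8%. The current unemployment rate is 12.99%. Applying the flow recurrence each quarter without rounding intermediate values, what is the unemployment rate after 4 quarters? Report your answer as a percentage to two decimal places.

Unemployment rate after four quarters ≈ 8.96%.

With a fixed labor force, u_{t+1} = u_t + s·(1−u_t) − f·u_t = u_t·(1−s−f) + s.
Here 1−s−f = 0.643 and s = 0.029.
u_1 = 0.129900 × 0.643 + 0.029 = 0.112526.
u_2 = 0.112526 × 0.643 + 0.029 = 0.101354.
u_3 = 0.101354 × 0.643 + 0.029 = 0.094171.
u_4 = 0.094171 × 0.643 + 0.029 = 0.089552.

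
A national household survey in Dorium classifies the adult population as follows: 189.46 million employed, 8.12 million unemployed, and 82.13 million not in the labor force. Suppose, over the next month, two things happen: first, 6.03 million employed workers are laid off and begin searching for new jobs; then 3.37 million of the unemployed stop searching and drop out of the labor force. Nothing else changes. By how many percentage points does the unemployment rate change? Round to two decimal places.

The unemployment rate changes by +1.44 percentage points.

Initially, labor force = 189.46 + 8.12 = 197.58 million, so u = 8.12/197.58 = 4.11%.
After the first change, employed falls and unemployed rises by 6.03; labor force unchanged → E = 183.43, U = 14.15, labor force = 197.58 million.
After the second change, unemployed and labor force both fall by 3.37 → E = 183.43, U = 10.78, labor force = 194.21 million.
New unemployment rate = 10.78 / 194.21 = 5.55%.
Change = 5.55% − 4.11% = +1.44 percentage points.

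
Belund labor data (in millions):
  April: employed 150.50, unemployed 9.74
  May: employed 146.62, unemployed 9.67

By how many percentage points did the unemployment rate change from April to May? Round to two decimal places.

April: labor force = 150.50 + 9.74 = 160.24; u = 9.74/160.24 = 6.08%.
May: labor force = 146.62 + 9.67 = 156.29; u = 9.67/156.29 = 6.19%.
Change = 6.19% − 6.08% = +0.11 pp.

The unemployment rate changed by +0.11 percentage points.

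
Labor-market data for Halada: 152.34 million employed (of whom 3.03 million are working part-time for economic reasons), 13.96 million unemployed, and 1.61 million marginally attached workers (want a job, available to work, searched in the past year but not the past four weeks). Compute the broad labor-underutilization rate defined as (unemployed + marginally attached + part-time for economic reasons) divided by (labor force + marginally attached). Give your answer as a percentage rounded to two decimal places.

Labor force = 152.34 + 13.96 = 166.30 million.
Numerator = 13.96 + 1.61 + 3.03 = 18.60 million.
Denominator = 166.30 + 1.61 = 167.91 million.
Broad rate = 18.60 / 167.91 = 11.08%.

Broad underutilization rate ≈ 11.08%.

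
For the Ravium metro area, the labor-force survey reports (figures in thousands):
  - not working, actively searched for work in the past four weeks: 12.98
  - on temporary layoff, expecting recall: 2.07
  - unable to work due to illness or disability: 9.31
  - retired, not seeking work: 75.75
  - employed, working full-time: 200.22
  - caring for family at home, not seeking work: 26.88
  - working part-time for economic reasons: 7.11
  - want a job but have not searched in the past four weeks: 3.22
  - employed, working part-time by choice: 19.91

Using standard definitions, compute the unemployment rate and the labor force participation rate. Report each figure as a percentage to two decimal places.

Employed = 200.22 + 7.11 + 19.91 = 227.24 thousand (anyone who worked, including part-time for economic reasons, counts as employed).
Unemployed = 12.98 + 2.07 = 15.05 thousand (jobless and actively searching, or on temporary layoff).
Labor force = 227.24 + 15.05 = 242.29 thousand.
Not in labor force = 9.31 + 75.75 + 26.88 + 3.22 = 115.16 thousand (those not working and not actively searching are outside the labor force — including those who want a job but have given up searching).
Civilian working-age population = 242.29 + 115.16 = 357.45 thousand.
Unemployment rate = 15.05 / 242.29 = 6.21%.
Labor force participation rate = 242.29 / 357.45 = 67.78%.

Unemployment rate ≈ 6.21%; labor force participation rate ≈ 67.78%.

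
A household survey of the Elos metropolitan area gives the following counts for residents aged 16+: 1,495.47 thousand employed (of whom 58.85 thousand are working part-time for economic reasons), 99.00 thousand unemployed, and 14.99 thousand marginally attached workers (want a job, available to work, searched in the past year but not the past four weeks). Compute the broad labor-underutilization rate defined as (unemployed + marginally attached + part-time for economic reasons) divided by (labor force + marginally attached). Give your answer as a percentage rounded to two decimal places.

Labor force = 1,495.47 + 99.00 = 1,594.47 thousand.
Numerator = 99.00 + 14.99 + 58.85 = 172.84 thousand.
Denominator = 1,594.47 + 14.99 = 1,609.46 thousand.
Broad rate = 172.84 / 1,609.46 = 10.74%.

Broad underutilization rate ≈ 10.74%.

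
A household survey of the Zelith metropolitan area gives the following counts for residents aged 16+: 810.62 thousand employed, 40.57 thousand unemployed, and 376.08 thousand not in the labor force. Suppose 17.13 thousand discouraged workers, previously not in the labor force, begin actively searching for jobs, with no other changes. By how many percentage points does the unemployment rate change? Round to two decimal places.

Initially, labor force = 810.62 + 40.57 = 851.19 thousand, so u = 40.57/851.19 = 4.77%.
After the change, unemployed and labor force both rise by 17.13 → E = 810.62, U = 57.70, labor force = 868.32 thousand.
New unemployment rate = 57.70 / 868.32 = 6.65%.
Change = 6.65% − 4.77% = +1.88 percentage points.

The unemployment rate changes by +1.88 percentage points.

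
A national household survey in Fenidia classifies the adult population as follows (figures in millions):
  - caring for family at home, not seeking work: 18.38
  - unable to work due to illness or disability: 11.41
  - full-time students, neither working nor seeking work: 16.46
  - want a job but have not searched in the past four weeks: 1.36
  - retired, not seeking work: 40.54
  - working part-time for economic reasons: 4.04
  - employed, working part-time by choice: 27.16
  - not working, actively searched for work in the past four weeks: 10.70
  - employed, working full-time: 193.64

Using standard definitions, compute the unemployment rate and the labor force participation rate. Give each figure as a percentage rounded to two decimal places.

Unemployment rate ≈ 4.54%; labor force participation rate ≈ 72.77%.

Employed = 4.04 + 27.16 + 193.64 = 224.84 million (anyone who worked, including part-time for economic reasons, counts as employed).
Unemployed = 10.70 million.
Labor force = 224.84 + 10.70 = 235.54 million.
Not in labor force = 18.38 + 11.41 + 16.46 + 1.36 + 40.54 = 88.15 million (those not working and not actively searching are outside the labor force — including those who want a job but have given up searching).
Civilian working-age population = 235.54 + 88.15 = 323.69 million.
Unemployment rate = 10.70 / 235.54 = 4.54%.
Labor force participation rate = 235.54 / 323.69 = 72.77%.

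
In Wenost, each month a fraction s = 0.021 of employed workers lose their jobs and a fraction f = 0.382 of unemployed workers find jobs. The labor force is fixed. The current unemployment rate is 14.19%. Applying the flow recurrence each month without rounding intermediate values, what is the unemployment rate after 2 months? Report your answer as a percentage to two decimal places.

With a fixed labor force, u_{t+1} = u_t + s·(1−u_t) − f·u_t = u_t·(1−s−f) + s.
Here 1−s−f = 0.597 and s = 0.021.
u_1 = 0.141900 × 0.597 + 0.021 = 0.105714.
u_2 = 0.105714 × 0.597 + 0.021 = 0.084111.

Unemployment rate after two months ≈ 8.41%.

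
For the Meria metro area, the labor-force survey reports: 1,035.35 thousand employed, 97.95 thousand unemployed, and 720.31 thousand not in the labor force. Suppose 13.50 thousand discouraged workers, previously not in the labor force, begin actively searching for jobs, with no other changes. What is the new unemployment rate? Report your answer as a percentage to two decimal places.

Initially, labor force = 1,035.35 + 97.95 = 1,133.30 thousand, so u = 97.95/1,133.30 = 8.64%.
After the change, unemployed and labor force both rise by 13.50 → E = 1,035.35, U = 111.45, labor force = 1,146.80 thousand.
New unemployment rate = 111.45 / 1,146.80 = 9.72%.

New unemployment rate ≈ 9.72%.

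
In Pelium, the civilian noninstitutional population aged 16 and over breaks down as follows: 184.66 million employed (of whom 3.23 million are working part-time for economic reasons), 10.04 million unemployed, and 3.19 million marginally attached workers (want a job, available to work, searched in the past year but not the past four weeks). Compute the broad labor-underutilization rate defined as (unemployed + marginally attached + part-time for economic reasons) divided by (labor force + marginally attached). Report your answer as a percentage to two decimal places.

Broad underutilization rate ≈ 8.32%.

Labor force = 184.66 + 10.04 = 194.70 million.
Numerator = 10.04 + 3.19 + 3.23 = 16.46 million.
Denominator = 194.70 + 3.19 = 197.89 million.
Broad rate = 16.46 / 197.89 = 8.32%.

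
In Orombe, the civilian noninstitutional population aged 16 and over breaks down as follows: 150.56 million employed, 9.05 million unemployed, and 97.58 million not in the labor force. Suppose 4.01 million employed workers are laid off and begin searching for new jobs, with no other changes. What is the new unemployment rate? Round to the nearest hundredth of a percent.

New unemployment rate ≈ 8.18%.

Initially, labor force = 150.56 + 9.05 = 159.61 million, so u = 9.05/159.61 = 5.67%.
After the change, employed falls and unemployed rises by 4.01; labor force unchanged → E = 146.55, U = 13.06, labor force = 159.61 million.
New unemployment rate = 13.06 / 159.61 = 8.18%.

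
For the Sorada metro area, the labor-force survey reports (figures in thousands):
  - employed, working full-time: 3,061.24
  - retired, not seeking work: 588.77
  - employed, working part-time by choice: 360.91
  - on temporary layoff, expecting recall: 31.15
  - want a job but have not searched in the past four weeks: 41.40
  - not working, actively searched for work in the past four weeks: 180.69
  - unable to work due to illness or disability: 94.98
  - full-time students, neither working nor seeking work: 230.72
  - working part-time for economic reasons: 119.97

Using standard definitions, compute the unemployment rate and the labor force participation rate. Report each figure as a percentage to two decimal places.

Employed = 3,061.24 + 360.91 + 119.97 = 3,542.12 thousand (anyone who worked, including part-time for economic reasons, counts as employed).
Unemployed = 31.15 + 180.69 = 211.84 thousand (jobless and actively searching, or on temporary layoff).
Labor force = 3,542.12 + 211.84 = 3,753.96 thousand.
Not in labor force = 588.77 + 41.40 + 94.98 + 230.72 = 955.87 thousand (those not working and not actively searching are outside the labor force — including those who want a job but have given up searching).
Civilian working-age population = 3,753.96 + 955.87 = 4,709.83 thousand.
Unemployment rate = 211.84 / 3,753.96 = 5.64%.
Labor force participation rate = 3,753.96 / 4,709.83 = 79.70%.

Unemployment rate ≈ 5.64%; labor force participation rate ≈ 79.70%.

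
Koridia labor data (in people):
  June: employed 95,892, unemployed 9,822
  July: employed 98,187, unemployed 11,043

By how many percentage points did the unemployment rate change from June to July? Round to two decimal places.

The unemployment rate changed by +0.82 percentage points.

June: labor force = 95,892 + 9,822 = 105,714; u = 9,822/105,714 = 9.29%.
July: labor force = 98,187 + 11,043 = 109,230; u = 11,043/109,230 = 10.11%.
Change = 10.11% − 9.29% = +0.82 pp.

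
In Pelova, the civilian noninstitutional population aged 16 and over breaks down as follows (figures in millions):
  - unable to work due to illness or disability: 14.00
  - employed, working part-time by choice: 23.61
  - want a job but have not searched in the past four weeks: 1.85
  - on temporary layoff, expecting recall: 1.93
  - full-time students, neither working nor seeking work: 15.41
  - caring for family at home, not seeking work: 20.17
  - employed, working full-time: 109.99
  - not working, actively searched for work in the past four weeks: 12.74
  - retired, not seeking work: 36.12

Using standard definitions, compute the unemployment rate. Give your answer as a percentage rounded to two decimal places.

Unemployment rate ≈ 9.89%.

Employed = 23.61 + 109.99 = 133.60 million.
Unemployed = 1.93 + 12.74 = 14.67 million (jobless and actively searching, or on temporary layoff).
Labor force = 133.60 + 14.67 = 148.27 million.
Unemployment rate = 14.67 / 148.27 = 9.89%.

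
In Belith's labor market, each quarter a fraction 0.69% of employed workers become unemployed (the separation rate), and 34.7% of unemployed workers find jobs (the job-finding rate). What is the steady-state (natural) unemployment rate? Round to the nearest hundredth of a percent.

At steady state the flows balance: s·E = f·U, so U/(E+U) = s/(s+f).
u* = 0.69 / (0.69 + 34.7) = 0.69 / 35.39 = 1.95%.

Steady-state unemployment rate ≈ 1.95%.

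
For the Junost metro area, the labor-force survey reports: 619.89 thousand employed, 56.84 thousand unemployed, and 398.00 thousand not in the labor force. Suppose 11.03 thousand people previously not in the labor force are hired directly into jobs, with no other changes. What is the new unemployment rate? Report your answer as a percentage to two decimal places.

New unemployment rate ≈ 8.26%.

Initially, labor force = 619.89 + 56.84 = 676.73 thousand, so u = 56.84/676.73 = 8.40%.
After the change, employed and labor force both rise by 11.03; unemployed unchanged → E = 630.92, U = 56.84, labor force = 687.76 thousand.
New unemployment rate = 56.84 / 687.76 = 8.26%.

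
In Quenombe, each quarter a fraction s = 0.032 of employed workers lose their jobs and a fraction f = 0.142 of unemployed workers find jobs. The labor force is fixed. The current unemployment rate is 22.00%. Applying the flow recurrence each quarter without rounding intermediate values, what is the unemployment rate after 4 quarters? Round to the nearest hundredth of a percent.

With a fixed labor force, u_{t+1} = u_t + s·(1−u_t) − f·u_t = u_t·(1−s−f) + s.
Here 1−s−f = 0.826 and s = 0.032.
u_1 = 0.220000 × 0.826 + 0.032 = 0.213720.
u_2 = 0.213720 × 0.826 + 0.032 = 0.208533.
u_3 = 0.208533 × 0.826 + 0.032 = 0.204248.
u_4 = 0.204248 × 0.826 + 0.032 = 0.200709.

Unemployment rate after four quarters ≈ 20.07%.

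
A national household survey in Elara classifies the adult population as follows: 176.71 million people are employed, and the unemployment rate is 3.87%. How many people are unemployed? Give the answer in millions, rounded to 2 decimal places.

Let U be the number unemployed. The labor force is E + U, and U/(E+U) = 0.0387.
So U = 0.0387 × 176.71 / (1 − 0.0387) = 6.8387 / 0.9613 ≈ 7.11 million.

About 7.11 million are unemployed.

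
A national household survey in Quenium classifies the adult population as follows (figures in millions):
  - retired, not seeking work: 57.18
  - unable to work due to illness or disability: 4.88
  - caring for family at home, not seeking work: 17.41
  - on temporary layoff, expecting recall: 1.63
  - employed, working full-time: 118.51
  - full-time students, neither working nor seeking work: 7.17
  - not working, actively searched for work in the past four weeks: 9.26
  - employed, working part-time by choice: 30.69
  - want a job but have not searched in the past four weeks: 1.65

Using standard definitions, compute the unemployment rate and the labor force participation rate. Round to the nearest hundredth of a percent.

Unemployment rate ≈ 6.80%; labor force participation rate ≈ 64.45%.

Employed = 118.51 + 30.69 = 149.20 million.
Unemployed = 1.63 + 9.26 = 10.89 million (jobless and actively searching, or on temporary layoff).
Labor force = 149.20 + 10.89 = 160.09 million.
Not in labor force = 57.18 + 4.88 + 17.41 + 7.17 + 1.65 = 88.29 million (those not working and not actively searching are outside the labor force — including those who want a job but have given up searching).
Civilian working-age population = 160.09 + 88.29 = 248.38 million.
Unemployment rate = 10.89 / 160.09 = 6.80%.
Labor force participation rate = 160.09 / 248.38 = 64.45%.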